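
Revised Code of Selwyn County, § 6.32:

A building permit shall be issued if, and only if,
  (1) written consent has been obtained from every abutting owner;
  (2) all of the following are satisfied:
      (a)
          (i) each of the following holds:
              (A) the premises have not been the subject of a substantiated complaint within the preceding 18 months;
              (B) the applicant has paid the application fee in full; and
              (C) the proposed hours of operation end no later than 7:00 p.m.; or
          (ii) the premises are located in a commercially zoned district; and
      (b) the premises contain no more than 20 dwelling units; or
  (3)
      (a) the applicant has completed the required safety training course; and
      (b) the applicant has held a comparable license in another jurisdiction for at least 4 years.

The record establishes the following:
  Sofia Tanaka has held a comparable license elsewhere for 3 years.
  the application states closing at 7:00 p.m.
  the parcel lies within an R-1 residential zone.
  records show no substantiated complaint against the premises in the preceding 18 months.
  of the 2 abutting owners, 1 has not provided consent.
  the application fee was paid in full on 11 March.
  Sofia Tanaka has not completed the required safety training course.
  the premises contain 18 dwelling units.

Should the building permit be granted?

Yes — granted.

(1) all abutters consent — not met.
(A) no complaint in 18 mo. — holds.
(B) fee paid — satisfied.
(C) closes by 7 p.m. — holds.
(i) = T AND T AND T = true.
(ii) commercially zoned — fails.
(a): T OR F → true.
(b) ≤ 20 units — holds.
So (2) is satisfied (T AND T).
(a) safety training — not satisfied.
(b) prior license ≥ 4 yr — not satisfied.
(3): F AND F → false.
Overall: F OR T OR F → true.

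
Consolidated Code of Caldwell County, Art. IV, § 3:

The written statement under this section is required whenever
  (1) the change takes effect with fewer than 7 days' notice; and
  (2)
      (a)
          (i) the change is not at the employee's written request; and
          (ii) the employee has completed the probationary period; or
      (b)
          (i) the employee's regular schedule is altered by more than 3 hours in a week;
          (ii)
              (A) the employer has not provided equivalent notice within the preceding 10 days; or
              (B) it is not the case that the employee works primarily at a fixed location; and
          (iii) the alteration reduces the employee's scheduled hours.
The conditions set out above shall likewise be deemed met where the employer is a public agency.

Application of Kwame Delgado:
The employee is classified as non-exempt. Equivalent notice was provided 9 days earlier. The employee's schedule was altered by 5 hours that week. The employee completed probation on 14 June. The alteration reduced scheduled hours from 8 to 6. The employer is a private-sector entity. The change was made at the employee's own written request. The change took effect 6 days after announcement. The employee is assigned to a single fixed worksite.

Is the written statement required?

No — not required.

(1) < 7 days' notice — met.
(i) not employee-requested — fails.
(ii) past probation — met.
So (a) is not satisfied (F AND T).
(i) schedule shift > 3h — holds.
(A) no recent notice — not met.
(B) not (fixed location) — fails.
(ii) = F OR F = false.
(iii) hours reduced — met.
(b): T AND F AND T → false.
So (2) is not satisfied (F OR F).
So Overall is not satisfied (T AND F).
Exception (public agency) — not satisfied.
Result: main false OR exception false → false.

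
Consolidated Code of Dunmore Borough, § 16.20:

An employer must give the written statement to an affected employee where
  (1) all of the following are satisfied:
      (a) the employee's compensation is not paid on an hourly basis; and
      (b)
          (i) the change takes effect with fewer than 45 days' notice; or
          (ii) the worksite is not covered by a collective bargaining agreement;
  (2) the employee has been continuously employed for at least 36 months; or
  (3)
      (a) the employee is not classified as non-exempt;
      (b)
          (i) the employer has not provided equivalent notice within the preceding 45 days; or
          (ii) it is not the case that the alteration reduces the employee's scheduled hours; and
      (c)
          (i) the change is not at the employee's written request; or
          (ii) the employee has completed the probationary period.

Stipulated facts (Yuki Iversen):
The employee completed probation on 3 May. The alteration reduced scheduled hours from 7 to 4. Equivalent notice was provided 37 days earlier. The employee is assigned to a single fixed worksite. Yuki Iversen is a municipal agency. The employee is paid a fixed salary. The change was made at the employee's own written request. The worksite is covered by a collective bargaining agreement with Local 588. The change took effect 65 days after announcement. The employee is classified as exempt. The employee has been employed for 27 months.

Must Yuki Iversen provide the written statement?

(a) not (hourly-paid) — satisfied.
(i) < 45 days' notice — not satisfied.
(ii) no CBA — not satisfied.
(b) = F OR F = false.
So (1) is not satisfied (T AND F).
(2) tenure ≥ 36 mo. — not met.
(a) not (non-exempt) — satisfied.
(i) no recent notice — fails.
(ii) not (hours reduced) — fails.
(b) = F OR F = false.
(i) not employee-requested — not met.
(ii) past probation — satisfied.
(c) = F OR T = true.
(3): T AND F AND T → false.
Overall: F OR F OR F → false.

No — not required.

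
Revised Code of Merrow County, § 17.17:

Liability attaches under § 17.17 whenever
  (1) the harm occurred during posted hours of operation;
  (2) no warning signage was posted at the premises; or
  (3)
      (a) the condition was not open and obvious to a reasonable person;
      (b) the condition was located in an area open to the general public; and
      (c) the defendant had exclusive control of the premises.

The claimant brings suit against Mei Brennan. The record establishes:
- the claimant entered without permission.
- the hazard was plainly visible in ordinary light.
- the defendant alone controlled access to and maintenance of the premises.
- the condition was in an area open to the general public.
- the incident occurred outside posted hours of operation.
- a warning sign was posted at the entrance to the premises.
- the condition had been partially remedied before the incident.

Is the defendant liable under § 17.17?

(1) during posted hours — not met.
(2) no signage posted — not satisfied.
(a) not open/obvious — not satisfied.
(b) public area — satisfied.
(c) exclusive control — holds.
So (3) is not satisfied (F AND T AND T).
Overall: F OR F OR F → false.

No — not liable.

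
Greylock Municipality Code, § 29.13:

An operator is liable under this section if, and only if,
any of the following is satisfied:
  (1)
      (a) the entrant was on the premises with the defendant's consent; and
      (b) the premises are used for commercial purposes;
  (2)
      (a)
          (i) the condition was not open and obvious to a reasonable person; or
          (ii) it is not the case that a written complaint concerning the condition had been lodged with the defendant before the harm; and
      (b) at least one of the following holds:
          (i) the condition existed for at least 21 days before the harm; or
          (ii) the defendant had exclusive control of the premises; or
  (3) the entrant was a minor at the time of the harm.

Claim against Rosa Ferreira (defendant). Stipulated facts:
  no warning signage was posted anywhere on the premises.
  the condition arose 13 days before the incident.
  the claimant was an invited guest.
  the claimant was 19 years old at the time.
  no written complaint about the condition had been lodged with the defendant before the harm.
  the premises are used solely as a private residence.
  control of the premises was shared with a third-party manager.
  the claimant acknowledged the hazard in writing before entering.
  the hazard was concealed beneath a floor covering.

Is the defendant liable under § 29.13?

(a) consent to enter — satisfied.
(b) commercial use — not met.
(1): T AND F → false.
(i) not open/obvious — holds.
(ii) not (complaint lodged) — met.
(a): T OR T → true.
(i) condition ≥21 days old — not met.
(ii) exclusive control — not met.
So (b) is not satisfied (F OR F).
So (2) is not satisfied (T AND F).
(3) entrant a minor — fails.
Overall: F OR F OR F → false.

No — not liable.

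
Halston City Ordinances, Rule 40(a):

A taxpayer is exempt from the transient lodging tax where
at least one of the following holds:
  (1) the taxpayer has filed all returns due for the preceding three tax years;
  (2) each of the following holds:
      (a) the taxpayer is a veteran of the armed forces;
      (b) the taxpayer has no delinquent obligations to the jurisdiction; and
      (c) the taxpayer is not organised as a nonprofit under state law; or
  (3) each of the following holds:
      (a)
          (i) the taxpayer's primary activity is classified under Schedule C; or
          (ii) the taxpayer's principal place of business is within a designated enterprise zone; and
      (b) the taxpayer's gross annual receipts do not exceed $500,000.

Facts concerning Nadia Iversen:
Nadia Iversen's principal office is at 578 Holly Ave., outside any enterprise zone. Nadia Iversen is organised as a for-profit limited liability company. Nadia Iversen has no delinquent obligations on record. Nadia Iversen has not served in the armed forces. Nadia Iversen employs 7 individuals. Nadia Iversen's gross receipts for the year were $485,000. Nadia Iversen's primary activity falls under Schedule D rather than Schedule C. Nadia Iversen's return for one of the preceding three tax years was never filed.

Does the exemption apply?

No — not exempt.

(1) returns current — fails.
(a) veteran — fails.
(b) no delinquency — met.
(c) not (nonprofit) — met.
(2): F AND T AND T → false.
(i) Schedule C activity — not satisfied.
(ii) in enterprise zone — not satisfied.
So (a) is not satisfied (F OR F).
(b) receipts ≤ $500,000 — holds.
So (3) is not satisfied (F AND T).
So Overall is not satisfied (F OR F OR F).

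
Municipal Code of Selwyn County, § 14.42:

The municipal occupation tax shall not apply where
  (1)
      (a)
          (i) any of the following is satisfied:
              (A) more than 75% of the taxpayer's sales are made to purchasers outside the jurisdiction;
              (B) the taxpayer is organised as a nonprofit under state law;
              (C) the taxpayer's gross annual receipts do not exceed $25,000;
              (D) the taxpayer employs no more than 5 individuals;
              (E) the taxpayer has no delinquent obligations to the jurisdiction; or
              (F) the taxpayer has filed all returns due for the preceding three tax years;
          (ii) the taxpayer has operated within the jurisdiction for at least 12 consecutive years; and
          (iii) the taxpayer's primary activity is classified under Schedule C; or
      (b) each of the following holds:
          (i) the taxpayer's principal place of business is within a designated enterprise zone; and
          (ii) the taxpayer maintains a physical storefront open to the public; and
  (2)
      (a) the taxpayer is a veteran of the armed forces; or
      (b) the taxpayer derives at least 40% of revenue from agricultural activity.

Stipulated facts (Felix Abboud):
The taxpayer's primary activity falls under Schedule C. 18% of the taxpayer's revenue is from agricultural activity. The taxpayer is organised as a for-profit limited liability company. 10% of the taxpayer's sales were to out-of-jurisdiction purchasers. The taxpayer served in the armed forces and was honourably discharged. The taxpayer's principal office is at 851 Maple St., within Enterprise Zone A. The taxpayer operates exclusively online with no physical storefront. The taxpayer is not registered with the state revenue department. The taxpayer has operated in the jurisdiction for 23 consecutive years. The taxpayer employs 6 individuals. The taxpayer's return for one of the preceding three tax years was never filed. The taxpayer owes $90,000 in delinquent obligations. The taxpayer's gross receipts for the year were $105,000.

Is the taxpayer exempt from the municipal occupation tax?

(A) >75% out-of-jur. sales — fails.
(B) nonprofit — not satisfied.
(C) receipts ≤ $25,000 — fails.
(D) ≤ 5 employees — fails.
(E) no delinquency — not met.
(F) returns current — fails.
(i): F OR F OR F OR F OR F OR F → false.
(ii) ≥ 12 yrs in jurisdiction — holds.
(iii) Schedule C activity — holds.
So (a) is not satisfied (F AND T AND T).
(i) in enterprise zone — met.
(ii) has storefront — not satisfied.
(b): T AND F → false.
(1): F OR F → false.
(a) veteran — met.
(b) ≥40% agricultural — not met.
(2) = T OR F = true.
So Overall is not satisfied (F AND T).

No — not exempt.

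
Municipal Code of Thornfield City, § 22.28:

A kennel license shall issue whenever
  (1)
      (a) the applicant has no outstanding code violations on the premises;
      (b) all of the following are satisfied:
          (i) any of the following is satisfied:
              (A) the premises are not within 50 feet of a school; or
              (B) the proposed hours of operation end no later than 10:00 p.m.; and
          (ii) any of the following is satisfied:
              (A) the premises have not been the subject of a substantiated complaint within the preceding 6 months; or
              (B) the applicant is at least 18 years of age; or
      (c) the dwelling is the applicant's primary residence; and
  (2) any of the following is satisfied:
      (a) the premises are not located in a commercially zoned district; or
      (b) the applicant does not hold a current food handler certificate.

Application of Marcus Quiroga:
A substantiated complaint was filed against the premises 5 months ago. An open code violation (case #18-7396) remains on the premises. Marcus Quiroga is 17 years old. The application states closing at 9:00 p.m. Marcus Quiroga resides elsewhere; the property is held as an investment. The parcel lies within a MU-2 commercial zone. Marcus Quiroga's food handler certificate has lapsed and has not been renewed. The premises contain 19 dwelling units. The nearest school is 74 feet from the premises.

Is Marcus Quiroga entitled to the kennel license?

No — denied.

(a) no code violations — fails.
(A) ≥50 ft from school — satisfied.
(B) closes by 10 p.m. — satisfied.
So (i) is satisfied (T OR T).
(A) no complaint in 6 mo. — not satisfied.
(B) age ≥ 18 — fails.
So (ii) is not satisfied (F OR F).
(b): T AND F → false.
(c) primary residence — not met.
(1): F OR F OR F → false.
(a) not (commercially zoned) — not met.
(b) not (food handler cert.) — met.
So (2) is satisfied (F OR T).
Overall = F AND T = false.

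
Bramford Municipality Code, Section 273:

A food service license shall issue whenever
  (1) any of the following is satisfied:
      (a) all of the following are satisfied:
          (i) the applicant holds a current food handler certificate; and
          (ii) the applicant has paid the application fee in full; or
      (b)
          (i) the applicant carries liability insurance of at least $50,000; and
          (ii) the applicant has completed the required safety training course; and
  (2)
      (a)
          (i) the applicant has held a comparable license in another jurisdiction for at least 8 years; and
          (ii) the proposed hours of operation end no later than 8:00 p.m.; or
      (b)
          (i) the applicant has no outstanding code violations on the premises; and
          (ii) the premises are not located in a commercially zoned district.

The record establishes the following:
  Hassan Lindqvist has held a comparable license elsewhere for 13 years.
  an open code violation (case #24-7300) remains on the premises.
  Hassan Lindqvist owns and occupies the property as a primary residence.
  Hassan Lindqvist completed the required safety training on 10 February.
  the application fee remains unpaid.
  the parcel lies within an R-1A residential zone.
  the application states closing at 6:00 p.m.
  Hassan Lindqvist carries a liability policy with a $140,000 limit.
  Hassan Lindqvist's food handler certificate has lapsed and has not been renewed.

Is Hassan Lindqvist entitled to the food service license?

Yes — granted.

(i) food handler cert. — not satisfied.
(ii) fee paid — not satisfied.
(a): F AND F → false.
(i) insurance ≥ $50,000 — met.
(ii) safety training — satisfied.
(b): T AND T → true.
So (1) is satisfied (F OR T).
(i) prior license ≥ 8 yr — holds.
(ii) closes by 8 p.m. — satisfied.
(a): T AND T → true.
(i) no code violations — not met.
(ii) not (commercially zoned) — satisfied.
(b) = F AND T = false.
So (2) is satisfied (T OR F).
Overall: T AND T → true.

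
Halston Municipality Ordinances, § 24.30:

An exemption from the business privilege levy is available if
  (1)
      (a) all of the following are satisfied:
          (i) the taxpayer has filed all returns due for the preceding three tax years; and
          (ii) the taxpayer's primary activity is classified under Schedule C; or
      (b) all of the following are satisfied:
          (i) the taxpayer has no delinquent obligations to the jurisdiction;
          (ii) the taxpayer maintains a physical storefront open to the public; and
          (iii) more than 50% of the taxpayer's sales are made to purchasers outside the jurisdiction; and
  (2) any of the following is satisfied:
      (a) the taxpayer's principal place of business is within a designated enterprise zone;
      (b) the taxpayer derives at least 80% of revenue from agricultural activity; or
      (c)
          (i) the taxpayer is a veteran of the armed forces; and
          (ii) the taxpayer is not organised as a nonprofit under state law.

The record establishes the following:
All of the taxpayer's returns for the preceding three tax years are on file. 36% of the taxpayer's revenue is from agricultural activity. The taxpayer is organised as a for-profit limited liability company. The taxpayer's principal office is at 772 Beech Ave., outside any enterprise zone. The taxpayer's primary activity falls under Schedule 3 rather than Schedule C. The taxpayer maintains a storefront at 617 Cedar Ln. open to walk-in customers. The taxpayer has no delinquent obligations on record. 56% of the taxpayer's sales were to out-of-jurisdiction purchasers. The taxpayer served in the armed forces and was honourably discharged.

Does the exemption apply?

Yes — exempt.

(i) returns current — holds.
(ii) Schedule C activity — not satisfied.
(a): T AND F → false.
(i) no delinquency — holds.
(ii) has storefront — met.
(iii) >50% out-of-jur. sales — satisfied.
So (b) is satisfied (T AND T AND T).
So (1) is satisfied (F OR T).
(a) in enterprise zone — not satisfied.
(b) ≥80% agricultural — not met.
(i) veteran — satisfied.
(ii) not (nonprofit) — holds.
So (c) is satisfied (T AND T).
(2) = F OR F OR T = true.
Overall = T AND T = true.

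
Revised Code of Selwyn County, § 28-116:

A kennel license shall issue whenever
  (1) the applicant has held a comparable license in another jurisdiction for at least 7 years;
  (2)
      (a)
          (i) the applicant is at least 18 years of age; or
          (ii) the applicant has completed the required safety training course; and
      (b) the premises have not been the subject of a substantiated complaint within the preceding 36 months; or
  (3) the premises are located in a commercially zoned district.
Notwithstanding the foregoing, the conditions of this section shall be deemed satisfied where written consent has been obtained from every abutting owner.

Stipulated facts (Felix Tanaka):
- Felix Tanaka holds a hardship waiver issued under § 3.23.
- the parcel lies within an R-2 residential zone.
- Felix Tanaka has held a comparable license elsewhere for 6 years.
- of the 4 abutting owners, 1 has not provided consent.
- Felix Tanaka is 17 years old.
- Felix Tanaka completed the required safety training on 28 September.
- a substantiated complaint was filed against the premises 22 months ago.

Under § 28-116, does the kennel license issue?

(1) prior license ≥ 7 yr — not satisfied.
(i) age ≥ 18 — fails.
(ii) safety training — satisfied.
So (a) is satisfied (F OR T).
(b) no complaint in 36 mo. — not satisfied.
So (2) is not satisfied (T AND F).
(3) commercially zoned — not satisfied.
Overall: F OR F OR F → false.
Exception (all abutters consent) — not satisfied.
Result: main false OR exception false → false.

No — denied.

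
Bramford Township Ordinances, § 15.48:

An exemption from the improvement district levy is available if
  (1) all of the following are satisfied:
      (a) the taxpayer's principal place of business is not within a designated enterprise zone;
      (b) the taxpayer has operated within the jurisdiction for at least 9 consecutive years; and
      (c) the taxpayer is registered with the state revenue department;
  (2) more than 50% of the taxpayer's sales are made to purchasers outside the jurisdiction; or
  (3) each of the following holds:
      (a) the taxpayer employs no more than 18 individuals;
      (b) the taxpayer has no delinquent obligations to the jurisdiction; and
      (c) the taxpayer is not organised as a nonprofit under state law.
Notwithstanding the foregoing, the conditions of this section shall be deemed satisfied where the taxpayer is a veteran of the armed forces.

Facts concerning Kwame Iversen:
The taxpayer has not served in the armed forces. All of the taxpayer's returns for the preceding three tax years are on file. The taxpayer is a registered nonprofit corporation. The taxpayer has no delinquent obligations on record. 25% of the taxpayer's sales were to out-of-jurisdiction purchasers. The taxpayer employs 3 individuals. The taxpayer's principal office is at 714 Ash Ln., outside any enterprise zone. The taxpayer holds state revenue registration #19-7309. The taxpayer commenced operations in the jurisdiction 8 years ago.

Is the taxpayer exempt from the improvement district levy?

(a) not (in enterprise zone) — holds.
(b) ≥ 9 yrs in jurisdiction — fails.
(c) state-registered — satisfied.
(1): T AND F AND T → false.
(2) >50% out-of-jur. sales — not met.
(a) ≤ 18 employees — satisfied.
(b) no delinquency — holds.
(c) not (nonprofit) — fails.
(3) = T AND T AND F = false.
Overall = F OR F OR F = false.
Exception (veteran) — not satisfied.
Result: main false OR exception false → false.

No — not exempt.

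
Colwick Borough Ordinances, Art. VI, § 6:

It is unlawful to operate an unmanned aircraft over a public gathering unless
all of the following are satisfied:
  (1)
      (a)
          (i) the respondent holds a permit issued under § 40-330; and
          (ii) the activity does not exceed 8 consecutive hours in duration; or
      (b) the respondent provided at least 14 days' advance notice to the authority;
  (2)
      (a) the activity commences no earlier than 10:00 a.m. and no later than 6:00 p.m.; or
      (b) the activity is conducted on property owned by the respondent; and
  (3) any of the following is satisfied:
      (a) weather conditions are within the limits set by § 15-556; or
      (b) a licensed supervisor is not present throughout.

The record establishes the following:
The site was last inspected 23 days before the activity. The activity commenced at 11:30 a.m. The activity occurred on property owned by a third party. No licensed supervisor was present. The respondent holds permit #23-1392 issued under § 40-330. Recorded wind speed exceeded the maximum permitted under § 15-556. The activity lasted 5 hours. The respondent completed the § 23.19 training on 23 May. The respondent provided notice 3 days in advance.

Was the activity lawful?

Yes — lawful.

(i) holds permit — satisfied.
(ii) ≤ 8 hrs duration — holds.
So (a) is satisfied (T AND T).
(b) ≥14 days' notice — fails.
So (1) is satisfied (T OR F).
(a) start within hours — satisfied.
(b) own property — not satisfied.
(2): T OR F → true.
(a) weather ok — not met.
(b) not (supervisor present) — met.
(3): F OR T → true.
Overall: T AND T AND T → true.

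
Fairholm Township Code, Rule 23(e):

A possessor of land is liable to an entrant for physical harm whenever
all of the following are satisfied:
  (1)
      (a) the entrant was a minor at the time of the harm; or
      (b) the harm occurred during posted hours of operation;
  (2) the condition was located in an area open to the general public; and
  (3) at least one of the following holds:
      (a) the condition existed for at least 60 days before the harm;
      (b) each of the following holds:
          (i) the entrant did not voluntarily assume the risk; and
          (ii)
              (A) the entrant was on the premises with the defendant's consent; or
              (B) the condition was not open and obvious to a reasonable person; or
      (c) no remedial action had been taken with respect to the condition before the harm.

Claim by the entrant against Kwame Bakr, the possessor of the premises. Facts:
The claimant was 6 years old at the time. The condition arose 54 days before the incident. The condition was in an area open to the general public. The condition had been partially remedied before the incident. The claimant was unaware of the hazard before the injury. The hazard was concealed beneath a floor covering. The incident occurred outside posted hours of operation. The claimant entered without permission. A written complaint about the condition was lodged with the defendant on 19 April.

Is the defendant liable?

Yes — liable.

(a) entrant a minor — holds.
(b) during posted hours — not met.
So (1) is satisfied (T OR F).
(2) public area — holds.
(a) condition ≥60 days old — not satisfied.
(i) no assumed risk — holds.
(A) consent to enter — fails.
(B) not open/obvious — holds.
(ii) = F OR T = true.
(b): T AND T → true.
(c) no remedial action — not satisfied.
So (3) is satisfied (F OR T OR F).
Overall = T AND T AND T = true.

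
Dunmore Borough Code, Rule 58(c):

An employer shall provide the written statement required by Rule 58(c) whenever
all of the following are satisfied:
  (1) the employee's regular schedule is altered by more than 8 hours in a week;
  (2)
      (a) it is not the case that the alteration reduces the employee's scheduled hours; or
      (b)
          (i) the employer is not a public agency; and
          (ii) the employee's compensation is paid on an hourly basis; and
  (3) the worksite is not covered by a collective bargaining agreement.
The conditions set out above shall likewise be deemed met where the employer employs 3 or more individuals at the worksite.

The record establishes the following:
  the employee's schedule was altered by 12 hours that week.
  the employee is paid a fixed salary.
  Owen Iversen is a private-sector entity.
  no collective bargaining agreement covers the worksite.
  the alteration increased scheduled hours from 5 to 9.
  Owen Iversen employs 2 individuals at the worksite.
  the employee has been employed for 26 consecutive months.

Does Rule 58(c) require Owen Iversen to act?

(1) schedule shift > 8h — met.
(a) not (hours reduced) — met.
(i) not (public agency) — holds.
(ii) hourly-paid — not met.
(b): T AND F → false.
So (2) is satisfied (T OR F).
(3) no CBA — satisfied.
Overall = T AND T AND T = true.
Exception (≥ 3 at site) — not satisfied.
Result: main true OR exception false → true.

Yes — required.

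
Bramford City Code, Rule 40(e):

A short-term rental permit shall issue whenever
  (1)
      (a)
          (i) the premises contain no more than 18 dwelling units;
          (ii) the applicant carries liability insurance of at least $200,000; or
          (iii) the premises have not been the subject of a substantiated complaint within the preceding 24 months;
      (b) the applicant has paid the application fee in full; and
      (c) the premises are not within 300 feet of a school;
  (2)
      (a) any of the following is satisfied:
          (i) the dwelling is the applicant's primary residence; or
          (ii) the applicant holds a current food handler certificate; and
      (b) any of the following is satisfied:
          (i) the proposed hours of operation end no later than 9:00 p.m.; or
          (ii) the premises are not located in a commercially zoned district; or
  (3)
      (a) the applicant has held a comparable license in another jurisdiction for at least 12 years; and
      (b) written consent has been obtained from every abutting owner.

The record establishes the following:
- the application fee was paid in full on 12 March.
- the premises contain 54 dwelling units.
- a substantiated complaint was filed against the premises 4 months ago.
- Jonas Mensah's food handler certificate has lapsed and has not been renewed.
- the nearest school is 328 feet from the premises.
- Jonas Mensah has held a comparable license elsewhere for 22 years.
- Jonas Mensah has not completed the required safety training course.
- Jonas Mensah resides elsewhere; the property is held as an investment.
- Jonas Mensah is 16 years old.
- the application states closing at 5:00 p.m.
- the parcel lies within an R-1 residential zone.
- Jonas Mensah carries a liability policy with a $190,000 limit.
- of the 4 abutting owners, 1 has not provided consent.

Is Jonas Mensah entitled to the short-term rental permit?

No — denied.

(i) ≤ 18 units — not met.
(ii) insurance ≥ $200,000 — not met.
(iii) no complaint in 24 mo. — not satisfied.
(a): F OR F OR F → false.
(b) fee paid — holds.
(c) ≥300 ft from school — satisfied.
(1) = F AND T AND T = false.
(i) primary residence — fails.
(ii) food handler cert. — not satisfied.
(a) = F OR F = false.
(i) closes by 9 p.m. — met.
(ii) not (commercially zoned) — satisfied.
So (b) is satisfied (T OR T).
So (2) is not satisfied (F AND T).
(a) prior license ≥ 12 yr — met.
(b) all abutters consent — not met.
(3) = T AND F = false.
Overall: F OR F OR F → false.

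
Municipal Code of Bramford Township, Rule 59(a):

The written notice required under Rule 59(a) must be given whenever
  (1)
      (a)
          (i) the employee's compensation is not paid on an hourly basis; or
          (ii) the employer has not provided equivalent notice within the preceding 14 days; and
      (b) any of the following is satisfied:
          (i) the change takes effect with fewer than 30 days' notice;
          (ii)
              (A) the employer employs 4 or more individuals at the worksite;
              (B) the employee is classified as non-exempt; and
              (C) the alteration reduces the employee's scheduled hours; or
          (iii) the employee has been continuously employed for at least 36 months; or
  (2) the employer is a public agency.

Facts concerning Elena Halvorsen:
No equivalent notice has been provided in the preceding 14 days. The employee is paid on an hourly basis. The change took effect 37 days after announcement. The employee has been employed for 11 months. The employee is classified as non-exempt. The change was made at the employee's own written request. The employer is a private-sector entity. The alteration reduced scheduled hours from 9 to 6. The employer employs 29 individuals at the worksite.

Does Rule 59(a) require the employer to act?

Yes — required.

(i) not (hourly-paid) — not satisfied.
(ii) no recent notice — satisfied.
So (a) is satisfied (F OR T).
(i) < 30 days' notice — fails.
(A) ≥ 4 at site — holds.
(B) non-exempt — holds.
(C) hours reduced — satisfied.
(ii): T AND T AND T → true.
(iii) tenure ≥ 36 mo. — not met.
So (b) is satisfied (F OR T OR F).
(1) = T AND T = true.
(2) public agency — fails.
So Overall is satisfied (T OR F).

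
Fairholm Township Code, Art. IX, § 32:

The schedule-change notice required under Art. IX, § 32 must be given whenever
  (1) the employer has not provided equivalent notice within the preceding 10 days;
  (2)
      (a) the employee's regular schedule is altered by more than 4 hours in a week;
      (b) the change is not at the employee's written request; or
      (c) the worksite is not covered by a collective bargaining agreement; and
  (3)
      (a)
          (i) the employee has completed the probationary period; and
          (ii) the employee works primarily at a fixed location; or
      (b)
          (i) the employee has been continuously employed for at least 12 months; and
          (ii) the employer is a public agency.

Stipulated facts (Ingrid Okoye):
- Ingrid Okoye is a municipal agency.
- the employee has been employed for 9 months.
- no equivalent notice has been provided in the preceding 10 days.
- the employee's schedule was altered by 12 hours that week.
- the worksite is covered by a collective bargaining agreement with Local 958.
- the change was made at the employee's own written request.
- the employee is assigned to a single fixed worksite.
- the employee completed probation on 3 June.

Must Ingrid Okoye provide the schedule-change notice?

(1) no recent notice — met.
(a) schedule shift > 4h — satisfied.
(b) not employee-requested — fails.
(c) no CBA — fails.
(2) = T OR F OR F = true.
(i) past probation — met.
(ii) fixed location — holds.
(a) = T AND T = true.
(i) tenure ≥ 12 mo. — not satisfied.
(ii) public agency — holds.
So (b) is not satisfied (F AND T).
(3): T OR F → true.
Overall = T AND T AND T = true.

Yes — required.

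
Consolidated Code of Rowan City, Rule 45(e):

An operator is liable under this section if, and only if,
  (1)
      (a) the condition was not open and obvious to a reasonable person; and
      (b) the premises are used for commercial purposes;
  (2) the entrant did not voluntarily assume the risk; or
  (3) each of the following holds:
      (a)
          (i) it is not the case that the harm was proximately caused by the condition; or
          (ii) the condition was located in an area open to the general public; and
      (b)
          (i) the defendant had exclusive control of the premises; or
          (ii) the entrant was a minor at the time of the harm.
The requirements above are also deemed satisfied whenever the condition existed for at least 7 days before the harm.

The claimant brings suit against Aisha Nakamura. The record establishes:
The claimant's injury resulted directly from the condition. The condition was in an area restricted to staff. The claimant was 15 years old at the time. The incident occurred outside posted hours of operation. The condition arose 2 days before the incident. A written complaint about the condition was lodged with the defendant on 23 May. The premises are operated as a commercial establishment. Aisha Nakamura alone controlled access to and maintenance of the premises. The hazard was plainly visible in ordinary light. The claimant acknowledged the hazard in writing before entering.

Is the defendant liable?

No — not liable.

(a) not open/obvious — fails.
(b) commercial use — satisfied.
(1): F AND T → false.
(2) no assumed risk — not satisfied.
(i) not (proximate cause) — not met.
(ii) public area — not satisfied.
So (a) is not satisfied (F OR F).
(i) exclusive control — met.
(ii) entrant a minor — satisfied.
(b) = T OR T = true.
So (3) is not satisfied (F AND T).
Overall: F OR F OR F → false.
Exception (condition ≥7 days old) — not satisfied.
Result: main false OR exception false → false.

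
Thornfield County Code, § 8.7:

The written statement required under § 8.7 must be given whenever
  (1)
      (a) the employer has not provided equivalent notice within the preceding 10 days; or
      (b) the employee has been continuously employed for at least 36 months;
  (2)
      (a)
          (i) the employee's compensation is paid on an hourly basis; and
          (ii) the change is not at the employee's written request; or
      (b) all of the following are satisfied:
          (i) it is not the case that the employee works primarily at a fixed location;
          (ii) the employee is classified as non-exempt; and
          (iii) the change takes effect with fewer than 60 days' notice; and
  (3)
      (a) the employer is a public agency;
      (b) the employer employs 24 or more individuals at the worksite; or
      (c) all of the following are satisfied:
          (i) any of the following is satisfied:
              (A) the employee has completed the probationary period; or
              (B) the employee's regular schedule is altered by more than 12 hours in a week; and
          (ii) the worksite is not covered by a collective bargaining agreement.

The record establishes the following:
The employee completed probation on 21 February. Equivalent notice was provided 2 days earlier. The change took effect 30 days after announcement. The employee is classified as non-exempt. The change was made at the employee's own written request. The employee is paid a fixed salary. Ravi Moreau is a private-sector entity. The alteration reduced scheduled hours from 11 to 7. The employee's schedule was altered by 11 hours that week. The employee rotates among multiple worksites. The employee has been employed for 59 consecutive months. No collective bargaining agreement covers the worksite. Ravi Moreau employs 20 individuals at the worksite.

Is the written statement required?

(a) no recent notice — not met.
(b) tenure ≥ 36 mo. — met.
(1): F OR T → true.
(i) hourly-paid — fails.
(ii) not employee-requested — not met.
(a): F AND F → false.
(i) not (fixed location) — holds.
(ii) non-exempt — holds.
(iii) < 60 days' notice — met.
So (b) is satisfied (T AND T AND T).
So (2) is satisfied (F OR T).
(a) public agency — fails.
(b) ≥ 24 at site — not met.
(A) past probation — holds.
(B) schedule shift > 12h — not met.
(i) = T OR F = true.
(ii) no CBA — met.
(c) = T AND T = true.
(3) = F OR F OR T = true.
Overall = T AND T AND T = true.

Yes — required.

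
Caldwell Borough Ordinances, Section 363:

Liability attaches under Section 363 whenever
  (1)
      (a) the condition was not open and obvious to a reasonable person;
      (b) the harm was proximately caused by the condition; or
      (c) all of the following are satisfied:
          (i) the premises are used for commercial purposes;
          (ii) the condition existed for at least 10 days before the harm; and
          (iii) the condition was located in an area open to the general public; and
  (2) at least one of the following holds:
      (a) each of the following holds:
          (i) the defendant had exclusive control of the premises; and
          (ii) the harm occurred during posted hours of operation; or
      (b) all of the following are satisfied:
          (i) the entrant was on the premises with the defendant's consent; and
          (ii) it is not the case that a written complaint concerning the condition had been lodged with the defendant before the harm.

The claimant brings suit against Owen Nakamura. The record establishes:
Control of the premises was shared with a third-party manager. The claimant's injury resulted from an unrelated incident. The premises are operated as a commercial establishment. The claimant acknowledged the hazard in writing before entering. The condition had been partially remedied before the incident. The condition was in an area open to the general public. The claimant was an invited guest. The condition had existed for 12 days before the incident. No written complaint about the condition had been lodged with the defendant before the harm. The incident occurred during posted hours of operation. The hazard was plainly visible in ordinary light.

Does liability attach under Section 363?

Yes — liable.

(a) not open/obvious — not met.
(b) proximate cause — not satisfied.
(i) commercial use — met.
(ii) condition ≥10 days old — met.
(iii) public area — satisfied.
So (c) is satisfied (T AND T AND T).
So (1) is satisfied (F OR F OR T).
(i) exclusive control — not satisfied.
(ii) during posted hours — satisfied.
So (a) is not satisfied (F AND T).
(i) consent to enter — met.
(ii) not (complaint lodged) — met.
(b) = T AND T = true.
So (2) is satisfied (F OR T).
So Overall is satisfied (T AND T).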